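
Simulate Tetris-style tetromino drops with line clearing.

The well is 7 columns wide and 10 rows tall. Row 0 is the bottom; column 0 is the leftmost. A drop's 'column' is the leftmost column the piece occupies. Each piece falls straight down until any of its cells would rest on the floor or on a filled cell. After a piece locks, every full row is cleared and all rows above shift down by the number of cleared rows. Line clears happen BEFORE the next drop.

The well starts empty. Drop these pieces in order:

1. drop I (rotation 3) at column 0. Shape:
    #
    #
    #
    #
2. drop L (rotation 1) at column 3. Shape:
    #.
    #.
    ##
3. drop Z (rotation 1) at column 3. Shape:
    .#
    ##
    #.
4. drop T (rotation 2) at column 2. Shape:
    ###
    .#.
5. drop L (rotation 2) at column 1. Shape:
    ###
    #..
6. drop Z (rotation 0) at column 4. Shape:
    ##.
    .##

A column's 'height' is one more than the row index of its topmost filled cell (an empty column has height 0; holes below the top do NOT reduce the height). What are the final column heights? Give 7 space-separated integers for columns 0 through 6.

Drop 1: I rot3 at col 0 lands with bottom-row=0; cleared 0 line(s) (total 0); column heights now [4 0 0 0 0 0 0], max=4
Drop 2: L rot1 at col 3 lands with bottom-row=0; cleared 0 line(s) (total 0); column heights now [4 0 0 3 1 0 0], max=4
Drop 3: Z rot1 at col 3 lands with bottom-row=3; cleared 0 line(s) (total 0); column heights now [4 0 0 5 6 0 0], max=6
Drop 4: T rot2 at col 2 lands with bottom-row=5; cleared 0 line(s) (total 0); column heights now [4 0 7 7 7 0 0], max=7
Drop 5: L rot2 at col 1 lands with bottom-row=6; cleared 0 line(s) (total 0); column heights now [4 8 8 8 7 0 0], max=8
Drop 6: Z rot0 at col 4 lands with bottom-row=6; cleared 0 line(s) (total 0); column heights now [4 8 8 8 8 8 7], max=8

Answer: 4 8 8 8 8 8 7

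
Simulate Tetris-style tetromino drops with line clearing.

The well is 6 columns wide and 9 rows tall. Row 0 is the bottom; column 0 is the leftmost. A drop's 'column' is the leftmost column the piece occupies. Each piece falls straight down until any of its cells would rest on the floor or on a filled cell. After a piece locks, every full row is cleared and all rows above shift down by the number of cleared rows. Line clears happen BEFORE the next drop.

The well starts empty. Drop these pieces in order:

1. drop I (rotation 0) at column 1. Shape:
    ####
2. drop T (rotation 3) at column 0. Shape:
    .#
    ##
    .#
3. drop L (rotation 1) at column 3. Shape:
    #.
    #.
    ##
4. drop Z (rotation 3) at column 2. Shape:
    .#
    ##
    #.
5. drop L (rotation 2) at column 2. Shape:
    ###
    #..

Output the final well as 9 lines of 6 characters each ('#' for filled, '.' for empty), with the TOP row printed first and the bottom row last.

Drop 1: I rot0 at col 1 lands with bottom-row=0; cleared 0 line(s) (total 0); column heights now [0 1 1 1 1 0], max=1
Drop 2: T rot3 at col 0 lands with bottom-row=1; cleared 0 line(s) (total 0); column heights now [3 4 1 1 1 0], max=4
Drop 3: L rot1 at col 3 lands with bottom-row=1; cleared 0 line(s) (total 0); column heights now [3 4 1 4 2 0], max=4
Drop 4: Z rot3 at col 2 lands with bottom-row=3; cleared 0 line(s) (total 0); column heights now [3 4 5 6 2 0], max=6
Drop 5: L rot2 at col 2 lands with bottom-row=5; cleared 0 line(s) (total 0); column heights now [3 4 7 7 7 0], max=7

Answer: ......
......
..###.
..##..
..##..
.###..
##.#..
.#.##.
.####.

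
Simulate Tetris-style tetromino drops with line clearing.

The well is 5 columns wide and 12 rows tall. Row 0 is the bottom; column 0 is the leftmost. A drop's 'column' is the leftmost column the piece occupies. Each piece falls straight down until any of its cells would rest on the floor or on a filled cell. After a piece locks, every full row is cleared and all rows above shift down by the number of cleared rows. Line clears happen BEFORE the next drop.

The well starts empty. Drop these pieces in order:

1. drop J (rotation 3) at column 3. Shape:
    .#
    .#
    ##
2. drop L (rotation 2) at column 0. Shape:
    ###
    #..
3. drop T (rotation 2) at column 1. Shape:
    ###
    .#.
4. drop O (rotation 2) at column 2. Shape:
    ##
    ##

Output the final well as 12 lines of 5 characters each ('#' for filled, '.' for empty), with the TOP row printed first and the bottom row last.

Answer: .....
.....
.....
.....
.....
.....
..##.
..##.
.###.
..#.#
###.#
#..##

Derivation:
Drop 1: J rot3 at col 3 lands with bottom-row=0; cleared 0 line(s) (total 0); column heights now [0 0 0 1 3], max=3
Drop 2: L rot2 at col 0 lands with bottom-row=0; cleared 0 line(s) (total 0); column heights now [2 2 2 1 3], max=3
Drop 3: T rot2 at col 1 lands with bottom-row=2; cleared 0 line(s) (total 0); column heights now [2 4 4 4 3], max=4
Drop 4: O rot2 at col 2 lands with bottom-row=4; cleared 0 line(s) (total 0); column heights now [2 4 6 6 3], max=6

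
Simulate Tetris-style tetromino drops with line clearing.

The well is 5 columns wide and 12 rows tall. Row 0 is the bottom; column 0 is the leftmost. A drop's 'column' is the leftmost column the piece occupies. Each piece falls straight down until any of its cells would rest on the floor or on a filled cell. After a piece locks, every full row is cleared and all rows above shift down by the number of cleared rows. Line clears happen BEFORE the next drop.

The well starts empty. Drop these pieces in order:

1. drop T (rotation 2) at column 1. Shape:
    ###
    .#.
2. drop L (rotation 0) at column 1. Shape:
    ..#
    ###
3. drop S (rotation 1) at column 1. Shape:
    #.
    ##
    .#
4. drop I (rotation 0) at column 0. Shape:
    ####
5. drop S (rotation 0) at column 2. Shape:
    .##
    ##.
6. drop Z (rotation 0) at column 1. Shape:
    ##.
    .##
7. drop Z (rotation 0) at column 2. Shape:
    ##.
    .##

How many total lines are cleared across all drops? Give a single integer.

Answer: 0

Derivation:
Drop 1: T rot2 at col 1 lands with bottom-row=0; cleared 0 line(s) (total 0); column heights now [0 2 2 2 0], max=2
Drop 2: L rot0 at col 1 lands with bottom-row=2; cleared 0 line(s) (total 0); column heights now [0 3 3 4 0], max=4
Drop 3: S rot1 at col 1 lands with bottom-row=3; cleared 0 line(s) (total 0); column heights now [0 6 5 4 0], max=6
Drop 4: I rot0 at col 0 lands with bottom-row=6; cleared 0 line(s) (total 0); column heights now [7 7 7 7 0], max=7
Drop 5: S rot0 at col 2 lands with bottom-row=7; cleared 0 line(s) (total 0); column heights now [7 7 8 9 9], max=9
Drop 6: Z rot0 at col 1 lands with bottom-row=9; cleared 0 line(s) (total 0); column heights now [7 11 11 10 9], max=11
Drop 7: Z rot0 at col 2 lands with bottom-row=10; cleared 0 line(s) (total 0); column heights now [7 11 12 12 11], max=12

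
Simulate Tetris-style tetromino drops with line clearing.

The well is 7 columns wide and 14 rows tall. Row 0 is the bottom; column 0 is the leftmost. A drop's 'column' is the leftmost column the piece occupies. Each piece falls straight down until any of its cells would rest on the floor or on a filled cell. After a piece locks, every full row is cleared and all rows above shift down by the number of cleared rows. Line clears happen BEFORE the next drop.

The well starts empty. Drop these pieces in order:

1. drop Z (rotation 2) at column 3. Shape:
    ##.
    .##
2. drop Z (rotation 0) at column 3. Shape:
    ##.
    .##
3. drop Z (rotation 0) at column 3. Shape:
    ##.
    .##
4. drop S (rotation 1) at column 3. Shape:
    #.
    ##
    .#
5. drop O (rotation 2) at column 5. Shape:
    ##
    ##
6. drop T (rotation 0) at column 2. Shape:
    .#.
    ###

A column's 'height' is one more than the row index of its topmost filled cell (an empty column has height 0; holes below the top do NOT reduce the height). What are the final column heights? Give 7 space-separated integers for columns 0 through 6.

Drop 1: Z rot2 at col 3 lands with bottom-row=0; cleared 0 line(s) (total 0); column heights now [0 0 0 2 2 1 0], max=2
Drop 2: Z rot0 at col 3 lands with bottom-row=2; cleared 0 line(s) (total 0); column heights now [0 0 0 4 4 3 0], max=4
Drop 3: Z rot0 at col 3 lands with bottom-row=4; cleared 0 line(s) (total 0); column heights now [0 0 0 6 6 5 0], max=6
Drop 4: S rot1 at col 3 lands with bottom-row=6; cleared 0 line(s) (total 0); column heights now [0 0 0 9 8 5 0], max=9
Drop 5: O rot2 at col 5 lands with bottom-row=5; cleared 0 line(s) (total 0); column heights now [0 0 0 9 8 7 7], max=9
Drop 6: T rot0 at col 2 lands with bottom-row=9; cleared 0 line(s) (total 0); column heights now [0 0 10 11 10 7 7], max=11

Answer: 0 0 10 11 10 7 7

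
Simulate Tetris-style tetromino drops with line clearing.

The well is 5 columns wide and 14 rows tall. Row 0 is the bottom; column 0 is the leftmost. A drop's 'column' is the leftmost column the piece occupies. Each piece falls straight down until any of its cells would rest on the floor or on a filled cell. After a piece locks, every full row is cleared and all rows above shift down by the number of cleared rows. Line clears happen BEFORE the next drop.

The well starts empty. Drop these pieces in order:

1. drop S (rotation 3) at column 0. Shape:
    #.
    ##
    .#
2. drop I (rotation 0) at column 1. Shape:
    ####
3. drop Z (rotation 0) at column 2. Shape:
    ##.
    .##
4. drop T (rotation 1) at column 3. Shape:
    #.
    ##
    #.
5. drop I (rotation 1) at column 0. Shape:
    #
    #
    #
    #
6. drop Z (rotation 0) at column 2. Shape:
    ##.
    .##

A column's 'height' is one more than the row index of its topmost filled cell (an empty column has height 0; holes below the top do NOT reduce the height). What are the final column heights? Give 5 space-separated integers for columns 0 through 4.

Answer: 6 2 7 7 6

Derivation:
Drop 1: S rot3 at col 0 lands with bottom-row=0; cleared 0 line(s) (total 0); column heights now [3 2 0 0 0], max=3
Drop 2: I rot0 at col 1 lands with bottom-row=2; cleared 1 line(s) (total 1); column heights now [2 2 0 0 0], max=2
Drop 3: Z rot0 at col 2 lands with bottom-row=0; cleared 0 line(s) (total 1); column heights now [2 2 2 2 1], max=2
Drop 4: T rot1 at col 3 lands with bottom-row=2; cleared 0 line(s) (total 1); column heights now [2 2 2 5 4], max=5
Drop 5: I rot1 at col 0 lands with bottom-row=2; cleared 0 line(s) (total 1); column heights now [6 2 2 5 4], max=6
Drop 6: Z rot0 at col 2 lands with bottom-row=5; cleared 0 line(s) (total 1); column heights now [6 2 7 7 6], max=7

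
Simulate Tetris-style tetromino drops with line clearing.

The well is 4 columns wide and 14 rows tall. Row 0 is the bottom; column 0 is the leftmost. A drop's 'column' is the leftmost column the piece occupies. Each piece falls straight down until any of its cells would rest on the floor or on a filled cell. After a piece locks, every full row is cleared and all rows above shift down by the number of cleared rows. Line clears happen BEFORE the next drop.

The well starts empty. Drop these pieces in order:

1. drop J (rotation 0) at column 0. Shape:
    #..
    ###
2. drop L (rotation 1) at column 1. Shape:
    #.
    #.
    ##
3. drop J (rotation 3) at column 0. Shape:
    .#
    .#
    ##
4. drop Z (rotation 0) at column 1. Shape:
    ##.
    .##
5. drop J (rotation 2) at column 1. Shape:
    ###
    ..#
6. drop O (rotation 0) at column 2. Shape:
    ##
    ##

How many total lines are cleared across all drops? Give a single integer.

Answer: 0

Derivation:
Drop 1: J rot0 at col 0 lands with bottom-row=0; cleared 0 line(s) (total 0); column heights now [2 1 1 0], max=2
Drop 2: L rot1 at col 1 lands with bottom-row=1; cleared 0 line(s) (total 0); column heights now [2 4 2 0], max=4
Drop 3: J rot3 at col 0 lands with bottom-row=4; cleared 0 line(s) (total 0); column heights now [5 7 2 0], max=7
Drop 4: Z rot0 at col 1 lands with bottom-row=6; cleared 0 line(s) (total 0); column heights now [5 8 8 7], max=8
Drop 5: J rot2 at col 1 lands with bottom-row=7; cleared 0 line(s) (total 0); column heights now [5 9 9 9], max=9
Drop 6: O rot0 at col 2 lands with bottom-row=9; cleared 0 line(s) (total 0); column heights now [5 9 11 11], max=11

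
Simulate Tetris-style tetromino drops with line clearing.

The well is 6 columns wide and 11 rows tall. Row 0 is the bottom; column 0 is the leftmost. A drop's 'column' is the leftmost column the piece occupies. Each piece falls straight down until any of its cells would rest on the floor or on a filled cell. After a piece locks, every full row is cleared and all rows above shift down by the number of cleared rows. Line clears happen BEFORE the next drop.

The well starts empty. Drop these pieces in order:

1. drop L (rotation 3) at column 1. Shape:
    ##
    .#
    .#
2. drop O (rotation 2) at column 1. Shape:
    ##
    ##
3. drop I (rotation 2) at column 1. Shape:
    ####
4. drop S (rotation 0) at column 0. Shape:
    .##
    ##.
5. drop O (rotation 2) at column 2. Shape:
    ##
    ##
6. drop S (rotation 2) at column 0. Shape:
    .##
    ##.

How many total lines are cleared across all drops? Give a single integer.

Drop 1: L rot3 at col 1 lands with bottom-row=0; cleared 0 line(s) (total 0); column heights now [0 3 3 0 0 0], max=3
Drop 2: O rot2 at col 1 lands with bottom-row=3; cleared 0 line(s) (total 0); column heights now [0 5 5 0 0 0], max=5
Drop 3: I rot2 at col 1 lands with bottom-row=5; cleared 0 line(s) (total 0); column heights now [0 6 6 6 6 0], max=6
Drop 4: S rot0 at col 0 lands with bottom-row=6; cleared 0 line(s) (total 0); column heights now [7 8 8 6 6 0], max=8
Drop 5: O rot2 at col 2 lands with bottom-row=8; cleared 0 line(s) (total 0); column heights now [7 8 10 10 6 0], max=10
Drop 6: S rot2 at col 0 lands with bottom-row=9; cleared 0 line(s) (total 0); column heights now [10 11 11 10 6 0], max=11

Answer: 0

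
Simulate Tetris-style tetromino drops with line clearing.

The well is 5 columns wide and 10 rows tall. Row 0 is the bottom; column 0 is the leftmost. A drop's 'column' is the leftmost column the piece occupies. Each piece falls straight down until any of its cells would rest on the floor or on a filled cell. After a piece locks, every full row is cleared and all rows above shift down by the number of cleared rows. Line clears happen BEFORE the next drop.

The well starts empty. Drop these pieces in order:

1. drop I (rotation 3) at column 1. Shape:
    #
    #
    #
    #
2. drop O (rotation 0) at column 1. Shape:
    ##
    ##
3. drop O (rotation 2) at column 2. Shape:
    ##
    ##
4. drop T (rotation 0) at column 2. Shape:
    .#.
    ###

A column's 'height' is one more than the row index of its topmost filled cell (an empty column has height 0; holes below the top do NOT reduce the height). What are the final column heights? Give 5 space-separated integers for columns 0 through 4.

Drop 1: I rot3 at col 1 lands with bottom-row=0; cleared 0 line(s) (total 0); column heights now [0 4 0 0 0], max=4
Drop 2: O rot0 at col 1 lands with bottom-row=4; cleared 0 line(s) (total 0); column heights now [0 6 6 0 0], max=6
Drop 3: O rot2 at col 2 lands with bottom-row=6; cleared 0 line(s) (total 0); column heights now [0 6 8 8 0], max=8
Drop 4: T rot0 at col 2 lands with bottom-row=8; cleared 0 line(s) (total 0); column heights now [0 6 9 10 9], max=10

Answer: 0 6 9 10 9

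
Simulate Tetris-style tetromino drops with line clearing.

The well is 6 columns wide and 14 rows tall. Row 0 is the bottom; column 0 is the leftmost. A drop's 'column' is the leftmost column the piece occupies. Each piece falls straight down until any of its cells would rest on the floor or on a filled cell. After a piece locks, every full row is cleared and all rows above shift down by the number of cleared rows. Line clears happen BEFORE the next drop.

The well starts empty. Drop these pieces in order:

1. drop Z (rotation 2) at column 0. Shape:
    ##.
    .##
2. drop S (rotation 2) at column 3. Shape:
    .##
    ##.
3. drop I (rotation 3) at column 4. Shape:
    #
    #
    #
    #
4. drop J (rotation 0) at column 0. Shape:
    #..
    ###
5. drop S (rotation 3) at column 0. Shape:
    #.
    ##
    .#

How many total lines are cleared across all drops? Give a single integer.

Drop 1: Z rot2 at col 0 lands with bottom-row=0; cleared 0 line(s) (total 0); column heights now [2 2 1 0 0 0], max=2
Drop 2: S rot2 at col 3 lands with bottom-row=0; cleared 0 line(s) (total 0); column heights now [2 2 1 1 2 2], max=2
Drop 3: I rot3 at col 4 lands with bottom-row=2; cleared 0 line(s) (total 0); column heights now [2 2 1 1 6 2], max=6
Drop 4: J rot0 at col 0 lands with bottom-row=2; cleared 0 line(s) (total 0); column heights now [4 3 3 1 6 2], max=6
Drop 5: S rot3 at col 0 lands with bottom-row=3; cleared 0 line(s) (total 0); column heights now [6 5 3 1 6 2], max=6

Answer: 0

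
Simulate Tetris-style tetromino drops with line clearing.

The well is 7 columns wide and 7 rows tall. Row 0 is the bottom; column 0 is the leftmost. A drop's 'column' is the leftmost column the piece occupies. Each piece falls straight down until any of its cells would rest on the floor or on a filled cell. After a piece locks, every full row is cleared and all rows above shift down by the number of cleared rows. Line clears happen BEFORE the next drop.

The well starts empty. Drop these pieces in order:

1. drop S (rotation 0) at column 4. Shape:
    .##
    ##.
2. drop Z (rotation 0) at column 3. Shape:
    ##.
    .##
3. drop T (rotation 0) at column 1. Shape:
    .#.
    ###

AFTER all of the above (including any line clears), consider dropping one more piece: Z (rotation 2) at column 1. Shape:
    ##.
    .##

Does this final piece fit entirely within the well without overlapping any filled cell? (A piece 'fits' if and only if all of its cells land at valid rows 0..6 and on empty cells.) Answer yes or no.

Drop 1: S rot0 at col 4 lands with bottom-row=0; cleared 0 line(s) (total 0); column heights now [0 0 0 0 1 2 2], max=2
Drop 2: Z rot0 at col 3 lands with bottom-row=2; cleared 0 line(s) (total 0); column heights now [0 0 0 4 4 3 2], max=4
Drop 3: T rot0 at col 1 lands with bottom-row=4; cleared 0 line(s) (total 0); column heights now [0 5 6 5 4 3 2], max=6
Test piece Z rot2 at col 1 (width 3): heights before test = [0 5 6 5 4 3 2]; fits = False

Answer: no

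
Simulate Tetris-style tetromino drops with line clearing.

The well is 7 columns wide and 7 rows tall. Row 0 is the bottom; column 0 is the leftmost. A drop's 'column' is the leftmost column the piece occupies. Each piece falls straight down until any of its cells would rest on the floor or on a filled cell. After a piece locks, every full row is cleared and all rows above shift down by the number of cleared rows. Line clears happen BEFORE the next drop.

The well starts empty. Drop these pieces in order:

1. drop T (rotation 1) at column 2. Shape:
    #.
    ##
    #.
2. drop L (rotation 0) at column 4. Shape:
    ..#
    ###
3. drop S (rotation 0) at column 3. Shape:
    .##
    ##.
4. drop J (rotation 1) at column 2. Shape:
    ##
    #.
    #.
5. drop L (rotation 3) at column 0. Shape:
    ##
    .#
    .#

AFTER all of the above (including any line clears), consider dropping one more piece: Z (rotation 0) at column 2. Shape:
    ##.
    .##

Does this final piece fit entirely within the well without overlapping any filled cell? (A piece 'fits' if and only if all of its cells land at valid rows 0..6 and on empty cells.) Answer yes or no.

Drop 1: T rot1 at col 2 lands with bottom-row=0; cleared 0 line(s) (total 0); column heights now [0 0 3 2 0 0 0], max=3
Drop 2: L rot0 at col 4 lands with bottom-row=0; cleared 0 line(s) (total 0); column heights now [0 0 3 2 1 1 2], max=3
Drop 3: S rot0 at col 3 lands with bottom-row=2; cleared 0 line(s) (total 0); column heights now [0 0 3 3 4 4 2], max=4
Drop 4: J rot1 at col 2 lands with bottom-row=3; cleared 0 line(s) (total 0); column heights now [0 0 6 6 4 4 2], max=6
Drop 5: L rot3 at col 0 lands with bottom-row=0; cleared 0 line(s) (total 0); column heights now [3 3 6 6 4 4 2], max=6
Test piece Z rot0 at col 2 (width 3): heights before test = [3 3 6 6 4 4 2]; fits = False

Answer: no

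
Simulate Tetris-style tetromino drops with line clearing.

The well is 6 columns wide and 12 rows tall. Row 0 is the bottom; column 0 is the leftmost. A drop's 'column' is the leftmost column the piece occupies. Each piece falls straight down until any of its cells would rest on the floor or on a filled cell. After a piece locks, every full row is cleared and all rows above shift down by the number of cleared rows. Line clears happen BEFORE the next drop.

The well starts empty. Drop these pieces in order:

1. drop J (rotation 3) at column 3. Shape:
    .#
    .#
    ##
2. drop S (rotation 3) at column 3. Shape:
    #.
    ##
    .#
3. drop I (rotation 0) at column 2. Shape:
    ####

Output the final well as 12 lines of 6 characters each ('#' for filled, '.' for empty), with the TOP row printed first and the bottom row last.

Drop 1: J rot3 at col 3 lands with bottom-row=0; cleared 0 line(s) (total 0); column heights now [0 0 0 1 3 0], max=3
Drop 2: S rot3 at col 3 lands with bottom-row=3; cleared 0 line(s) (total 0); column heights now [0 0 0 6 5 0], max=6
Drop 3: I rot0 at col 2 lands with bottom-row=6; cleared 0 line(s) (total 0); column heights now [0 0 7 7 7 7], max=7

Answer: ......
......
......
......
......
..####
...#..
...##.
....#.
....#.
....#.
...##.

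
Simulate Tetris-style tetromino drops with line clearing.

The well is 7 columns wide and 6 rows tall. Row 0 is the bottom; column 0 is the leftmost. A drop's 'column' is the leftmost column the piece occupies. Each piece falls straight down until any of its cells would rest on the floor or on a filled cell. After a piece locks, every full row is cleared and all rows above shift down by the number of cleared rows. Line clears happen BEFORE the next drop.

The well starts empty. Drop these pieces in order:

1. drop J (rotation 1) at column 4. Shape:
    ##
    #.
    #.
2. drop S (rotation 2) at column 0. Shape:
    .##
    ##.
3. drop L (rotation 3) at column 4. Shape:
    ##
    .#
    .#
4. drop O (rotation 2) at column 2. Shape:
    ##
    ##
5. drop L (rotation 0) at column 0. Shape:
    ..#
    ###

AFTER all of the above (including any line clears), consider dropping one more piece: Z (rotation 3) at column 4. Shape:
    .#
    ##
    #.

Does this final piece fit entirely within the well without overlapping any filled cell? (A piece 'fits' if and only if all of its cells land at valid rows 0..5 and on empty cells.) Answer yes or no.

Answer: no

Derivation:
Drop 1: J rot1 at col 4 lands with bottom-row=0; cleared 0 line(s) (total 0); column heights now [0 0 0 0 3 3 0], max=3
Drop 2: S rot2 at col 0 lands with bottom-row=0; cleared 0 line(s) (total 0); column heights now [1 2 2 0 3 3 0], max=3
Drop 3: L rot3 at col 4 lands with bottom-row=3; cleared 0 line(s) (total 0); column heights now [1 2 2 0 6 6 0], max=6
Drop 4: O rot2 at col 2 lands with bottom-row=2; cleared 0 line(s) (total 0); column heights now [1 2 4 4 6 6 0], max=6
Drop 5: L rot0 at col 0 lands with bottom-row=4; cleared 0 line(s) (total 0); column heights now [5 5 6 4 6 6 0], max=6
Test piece Z rot3 at col 4 (width 2): heights before test = [5 5 6 4 6 6 0]; fits = False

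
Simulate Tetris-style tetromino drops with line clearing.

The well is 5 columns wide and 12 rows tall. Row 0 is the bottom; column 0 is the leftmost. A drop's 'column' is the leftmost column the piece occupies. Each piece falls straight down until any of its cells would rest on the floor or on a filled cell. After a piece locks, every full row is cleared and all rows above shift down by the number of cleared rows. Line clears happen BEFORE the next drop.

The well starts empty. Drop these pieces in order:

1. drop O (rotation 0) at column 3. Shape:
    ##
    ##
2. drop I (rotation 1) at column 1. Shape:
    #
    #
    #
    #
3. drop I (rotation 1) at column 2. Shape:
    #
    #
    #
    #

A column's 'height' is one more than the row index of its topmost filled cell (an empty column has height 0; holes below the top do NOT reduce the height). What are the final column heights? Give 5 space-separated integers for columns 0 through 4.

Drop 1: O rot0 at col 3 lands with bottom-row=0; cleared 0 line(s) (total 0); column heights now [0 0 0 2 2], max=2
Drop 2: I rot1 at col 1 lands with bottom-row=0; cleared 0 line(s) (total 0); column heights now [0 4 0 2 2], max=4
Drop 3: I rot1 at col 2 lands with bottom-row=0; cleared 0 line(s) (total 0); column heights now [0 4 4 2 2], max=4

Answer: 0 4 4 2 2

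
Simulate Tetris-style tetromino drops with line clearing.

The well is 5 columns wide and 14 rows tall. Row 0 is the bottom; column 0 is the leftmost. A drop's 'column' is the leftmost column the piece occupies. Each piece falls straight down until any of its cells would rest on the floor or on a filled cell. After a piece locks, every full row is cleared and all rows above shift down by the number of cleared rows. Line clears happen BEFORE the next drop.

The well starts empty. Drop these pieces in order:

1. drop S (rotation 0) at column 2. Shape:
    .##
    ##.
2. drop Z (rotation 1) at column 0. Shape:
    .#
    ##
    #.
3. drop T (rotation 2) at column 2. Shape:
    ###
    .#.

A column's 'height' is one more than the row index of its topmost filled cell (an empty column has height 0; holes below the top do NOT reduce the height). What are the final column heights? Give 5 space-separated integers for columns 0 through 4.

Answer: 2 3 4 4 4

Derivation:
Drop 1: S rot0 at col 2 lands with bottom-row=0; cleared 0 line(s) (total 0); column heights now [0 0 1 2 2], max=2
Drop 2: Z rot1 at col 0 lands with bottom-row=0; cleared 0 line(s) (total 0); column heights now [2 3 1 2 2], max=3
Drop 3: T rot2 at col 2 lands with bottom-row=2; cleared 0 line(s) (total 0); column heights now [2 3 4 4 4], max=4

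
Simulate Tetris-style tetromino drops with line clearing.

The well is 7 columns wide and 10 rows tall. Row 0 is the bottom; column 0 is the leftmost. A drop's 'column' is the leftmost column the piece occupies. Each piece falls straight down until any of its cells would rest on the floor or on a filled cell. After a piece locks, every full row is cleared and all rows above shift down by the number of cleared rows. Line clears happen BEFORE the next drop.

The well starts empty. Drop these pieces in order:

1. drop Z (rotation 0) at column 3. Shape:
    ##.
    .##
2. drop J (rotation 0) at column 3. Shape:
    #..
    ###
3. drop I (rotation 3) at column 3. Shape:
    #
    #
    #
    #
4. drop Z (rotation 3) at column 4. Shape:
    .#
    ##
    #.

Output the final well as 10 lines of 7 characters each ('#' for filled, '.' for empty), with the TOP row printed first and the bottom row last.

Drop 1: Z rot0 at col 3 lands with bottom-row=0; cleared 0 line(s) (total 0); column heights now [0 0 0 2 2 1 0], max=2
Drop 2: J rot0 at col 3 lands with bottom-row=2; cleared 0 line(s) (total 0); column heights now [0 0 0 4 3 3 0], max=4
Drop 3: I rot3 at col 3 lands with bottom-row=4; cleared 0 line(s) (total 0); column heights now [0 0 0 8 3 3 0], max=8
Drop 4: Z rot3 at col 4 lands with bottom-row=3; cleared 0 line(s) (total 0); column heights now [0 0 0 8 5 6 0], max=8

Answer: .......
.......
...#...
...#...
...#.#.
...###.
...##..
...###.
...##..
....##.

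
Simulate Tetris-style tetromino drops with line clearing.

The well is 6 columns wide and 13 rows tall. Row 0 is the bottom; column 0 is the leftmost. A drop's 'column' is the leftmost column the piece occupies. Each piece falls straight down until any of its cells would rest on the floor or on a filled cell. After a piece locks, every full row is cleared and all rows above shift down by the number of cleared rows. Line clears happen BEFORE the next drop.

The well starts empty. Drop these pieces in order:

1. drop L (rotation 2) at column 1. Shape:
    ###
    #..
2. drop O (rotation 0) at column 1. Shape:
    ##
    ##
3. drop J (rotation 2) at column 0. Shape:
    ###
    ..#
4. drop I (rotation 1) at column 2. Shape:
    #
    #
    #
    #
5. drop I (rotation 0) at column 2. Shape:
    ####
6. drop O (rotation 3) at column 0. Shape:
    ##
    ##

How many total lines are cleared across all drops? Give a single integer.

Answer: 0

Derivation:
Drop 1: L rot2 at col 1 lands with bottom-row=0; cleared 0 line(s) (total 0); column heights now [0 2 2 2 0 0], max=2
Drop 2: O rot0 at col 1 lands with bottom-row=2; cleared 0 line(s) (total 0); column heights now [0 4 4 2 0 0], max=4
Drop 3: J rot2 at col 0 lands with bottom-row=4; cleared 0 line(s) (total 0); column heights now [6 6 6 2 0 0], max=6
Drop 4: I rot1 at col 2 lands with bottom-row=6; cleared 0 line(s) (total 0); column heights now [6 6 10 2 0 0], max=10
Drop 5: I rot0 at col 2 lands with bottom-row=10; cleared 0 line(s) (total 0); column heights now [6 6 11 11 11 11], max=11
Drop 6: O rot3 at col 0 lands with bottom-row=6; cleared 0 line(s) (total 0); column heights now [8 8 11 11 11 11], max=11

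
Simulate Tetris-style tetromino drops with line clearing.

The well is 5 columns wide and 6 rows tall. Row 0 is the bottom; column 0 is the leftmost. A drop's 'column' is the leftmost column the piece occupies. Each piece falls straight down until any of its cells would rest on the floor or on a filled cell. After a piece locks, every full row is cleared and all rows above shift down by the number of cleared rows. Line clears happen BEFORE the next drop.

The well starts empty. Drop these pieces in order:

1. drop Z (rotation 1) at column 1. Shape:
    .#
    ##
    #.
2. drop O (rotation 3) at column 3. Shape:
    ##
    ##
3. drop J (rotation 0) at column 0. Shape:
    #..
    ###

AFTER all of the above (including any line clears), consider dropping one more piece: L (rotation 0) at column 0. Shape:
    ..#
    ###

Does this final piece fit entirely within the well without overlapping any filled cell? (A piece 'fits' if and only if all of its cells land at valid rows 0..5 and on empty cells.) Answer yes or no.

Answer: no

Derivation:
Drop 1: Z rot1 at col 1 lands with bottom-row=0; cleared 0 line(s) (total 0); column heights now [0 2 3 0 0], max=3
Drop 2: O rot3 at col 3 lands with bottom-row=0; cleared 0 line(s) (total 0); column heights now [0 2 3 2 2], max=3
Drop 3: J rot0 at col 0 lands with bottom-row=3; cleared 0 line(s) (total 0); column heights now [5 4 4 2 2], max=5
Test piece L rot0 at col 0 (width 3): heights before test = [5 4 4 2 2]; fits = False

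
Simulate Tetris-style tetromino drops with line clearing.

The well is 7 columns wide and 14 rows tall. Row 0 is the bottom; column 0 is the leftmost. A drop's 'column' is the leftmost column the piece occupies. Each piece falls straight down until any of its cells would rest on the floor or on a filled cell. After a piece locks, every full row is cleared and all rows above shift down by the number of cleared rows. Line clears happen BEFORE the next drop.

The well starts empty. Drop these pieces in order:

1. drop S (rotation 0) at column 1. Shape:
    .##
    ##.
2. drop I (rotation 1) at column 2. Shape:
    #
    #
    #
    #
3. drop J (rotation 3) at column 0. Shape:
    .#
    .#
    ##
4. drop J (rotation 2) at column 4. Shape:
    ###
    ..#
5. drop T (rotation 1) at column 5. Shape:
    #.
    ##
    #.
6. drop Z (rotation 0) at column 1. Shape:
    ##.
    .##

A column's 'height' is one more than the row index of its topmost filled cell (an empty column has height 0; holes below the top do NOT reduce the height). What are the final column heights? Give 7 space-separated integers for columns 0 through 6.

Drop 1: S rot0 at col 1 lands with bottom-row=0; cleared 0 line(s) (total 0); column heights now [0 1 2 2 0 0 0], max=2
Drop 2: I rot1 at col 2 lands with bottom-row=2; cleared 0 line(s) (total 0); column heights now [0 1 6 2 0 0 0], max=6
Drop 3: J rot3 at col 0 lands with bottom-row=1; cleared 0 line(s) (total 0); column heights now [2 4 6 2 0 0 0], max=6
Drop 4: J rot2 at col 4 lands with bottom-row=0; cleared 1 line(s) (total 1); column heights now [0 3 5 0 0 0 1], max=5
Drop 5: T rot1 at col 5 lands with bottom-row=0; cleared 0 line(s) (total 1); column heights now [0 3 5 0 0 3 2], max=5
Drop 6: Z rot0 at col 1 lands with bottom-row=5; cleared 0 line(s) (total 1); column heights now [0 7 7 6 0 3 2], max=7

Answer: 0 7 7 6 0 3 2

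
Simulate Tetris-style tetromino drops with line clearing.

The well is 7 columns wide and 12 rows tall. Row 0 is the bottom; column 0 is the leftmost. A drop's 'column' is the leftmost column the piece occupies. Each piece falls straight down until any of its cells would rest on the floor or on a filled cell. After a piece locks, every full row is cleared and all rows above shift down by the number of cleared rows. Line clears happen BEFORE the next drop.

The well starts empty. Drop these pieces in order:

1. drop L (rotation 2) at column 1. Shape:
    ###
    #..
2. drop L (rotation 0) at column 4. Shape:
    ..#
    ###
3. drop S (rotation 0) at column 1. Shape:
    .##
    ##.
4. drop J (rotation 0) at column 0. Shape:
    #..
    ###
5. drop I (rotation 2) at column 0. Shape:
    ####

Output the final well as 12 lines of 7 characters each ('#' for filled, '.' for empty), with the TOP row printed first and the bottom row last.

Drop 1: L rot2 at col 1 lands with bottom-row=0; cleared 0 line(s) (total 0); column heights now [0 2 2 2 0 0 0], max=2
Drop 2: L rot0 at col 4 lands with bottom-row=0; cleared 0 line(s) (total 0); column heights now [0 2 2 2 1 1 2], max=2
Drop 3: S rot0 at col 1 lands with bottom-row=2; cleared 0 line(s) (total 0); column heights now [0 3 4 4 1 1 2], max=4
Drop 4: J rot0 at col 0 lands with bottom-row=4; cleared 0 line(s) (total 0); column heights now [6 5 5 4 1 1 2], max=6
Drop 5: I rot2 at col 0 lands with bottom-row=6; cleared 0 line(s) (total 0); column heights now [7 7 7 7 1 1 2], max=7

Answer: .......
.......
.......
.......
.......
####...
#......
###....
..##...
.##....
.###..#
.#..###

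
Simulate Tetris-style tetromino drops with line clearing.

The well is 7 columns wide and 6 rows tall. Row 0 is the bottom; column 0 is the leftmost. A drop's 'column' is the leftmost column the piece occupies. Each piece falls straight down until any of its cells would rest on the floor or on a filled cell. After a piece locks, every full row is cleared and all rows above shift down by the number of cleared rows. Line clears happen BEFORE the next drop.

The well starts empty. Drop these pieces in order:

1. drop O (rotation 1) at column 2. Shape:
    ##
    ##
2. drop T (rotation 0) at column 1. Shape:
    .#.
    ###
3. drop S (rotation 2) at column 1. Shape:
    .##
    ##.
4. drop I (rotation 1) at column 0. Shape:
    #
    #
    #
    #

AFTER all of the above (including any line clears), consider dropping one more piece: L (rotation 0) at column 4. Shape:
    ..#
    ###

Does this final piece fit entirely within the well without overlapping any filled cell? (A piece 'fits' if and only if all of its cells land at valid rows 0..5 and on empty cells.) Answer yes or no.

Answer: yes

Derivation:
Drop 1: O rot1 at col 2 lands with bottom-row=0; cleared 0 line(s) (total 0); column heights now [0 0 2 2 0 0 0], max=2
Drop 2: T rot0 at col 1 lands with bottom-row=2; cleared 0 line(s) (total 0); column heights now [0 3 4 3 0 0 0], max=4
Drop 3: S rot2 at col 1 lands with bottom-row=4; cleared 0 line(s) (total 0); column heights now [0 5 6 6 0 0 0], max=6
Drop 4: I rot1 at col 0 lands with bottom-row=0; cleared 0 line(s) (total 0); column heights now [4 5 6 6 0 0 0], max=6
Test piece L rot0 at col 4 (width 3): heights before test = [4 5 6 6 0 0 0]; fits = True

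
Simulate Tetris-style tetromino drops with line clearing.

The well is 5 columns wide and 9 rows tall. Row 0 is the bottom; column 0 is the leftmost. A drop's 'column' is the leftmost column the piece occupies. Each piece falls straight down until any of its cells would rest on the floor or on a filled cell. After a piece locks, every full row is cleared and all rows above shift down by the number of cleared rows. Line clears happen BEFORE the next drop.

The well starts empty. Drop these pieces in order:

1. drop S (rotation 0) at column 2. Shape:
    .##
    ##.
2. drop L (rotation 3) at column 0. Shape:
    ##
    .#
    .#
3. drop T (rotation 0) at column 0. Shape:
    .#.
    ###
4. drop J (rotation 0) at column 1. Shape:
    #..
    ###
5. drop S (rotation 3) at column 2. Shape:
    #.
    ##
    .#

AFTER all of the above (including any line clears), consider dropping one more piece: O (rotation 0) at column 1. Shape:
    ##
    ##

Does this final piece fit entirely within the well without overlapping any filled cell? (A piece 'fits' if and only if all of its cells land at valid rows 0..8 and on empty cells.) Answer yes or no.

Answer: no

Derivation:
Drop 1: S rot0 at col 2 lands with bottom-row=0; cleared 0 line(s) (total 0); column heights now [0 0 1 2 2], max=2
Drop 2: L rot3 at col 0 lands with bottom-row=0; cleared 0 line(s) (total 0); column heights now [3 3 1 2 2], max=3
Drop 3: T rot0 at col 0 lands with bottom-row=3; cleared 0 line(s) (total 0); column heights now [4 5 4 2 2], max=5
Drop 4: J rot0 at col 1 lands with bottom-row=5; cleared 0 line(s) (total 0); column heights now [4 7 6 6 2], max=7
Drop 5: S rot3 at col 2 lands with bottom-row=6; cleared 0 line(s) (total 0); column heights now [4 7 9 8 2], max=9
Test piece O rot0 at col 1 (width 2): heights before test = [4 7 9 8 2]; fits = False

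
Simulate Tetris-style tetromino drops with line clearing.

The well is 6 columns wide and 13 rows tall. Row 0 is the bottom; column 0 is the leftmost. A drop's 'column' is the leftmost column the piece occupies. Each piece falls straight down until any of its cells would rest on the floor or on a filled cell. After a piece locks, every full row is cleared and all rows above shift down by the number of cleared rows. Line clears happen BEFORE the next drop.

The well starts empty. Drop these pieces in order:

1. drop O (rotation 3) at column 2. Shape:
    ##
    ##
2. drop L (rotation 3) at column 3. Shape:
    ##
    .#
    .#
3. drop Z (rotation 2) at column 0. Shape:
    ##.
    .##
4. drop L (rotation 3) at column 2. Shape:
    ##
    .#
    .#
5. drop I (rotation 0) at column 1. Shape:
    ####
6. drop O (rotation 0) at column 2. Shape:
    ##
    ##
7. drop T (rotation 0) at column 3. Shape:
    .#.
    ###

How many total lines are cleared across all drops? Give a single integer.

Drop 1: O rot3 at col 2 lands with bottom-row=0; cleared 0 line(s) (total 0); column heights now [0 0 2 2 0 0], max=2
Drop 2: L rot3 at col 3 lands with bottom-row=0; cleared 0 line(s) (total 0); column heights now [0 0 2 3 3 0], max=3
Drop 3: Z rot2 at col 0 lands with bottom-row=2; cleared 0 line(s) (total 0); column heights now [4 4 3 3 3 0], max=4
Drop 4: L rot3 at col 2 lands with bottom-row=3; cleared 0 line(s) (total 0); column heights now [4 4 6 6 3 0], max=6
Drop 5: I rot0 at col 1 lands with bottom-row=6; cleared 0 line(s) (total 0); column heights now [4 7 7 7 7 0], max=7
Drop 6: O rot0 at col 2 lands with bottom-row=7; cleared 0 line(s) (total 0); column heights now [4 7 9 9 7 0], max=9
Drop 7: T rot0 at col 3 lands with bottom-row=9; cleared 0 line(s) (total 0); column heights now [4 7 9 10 11 10], max=11

Answer: 0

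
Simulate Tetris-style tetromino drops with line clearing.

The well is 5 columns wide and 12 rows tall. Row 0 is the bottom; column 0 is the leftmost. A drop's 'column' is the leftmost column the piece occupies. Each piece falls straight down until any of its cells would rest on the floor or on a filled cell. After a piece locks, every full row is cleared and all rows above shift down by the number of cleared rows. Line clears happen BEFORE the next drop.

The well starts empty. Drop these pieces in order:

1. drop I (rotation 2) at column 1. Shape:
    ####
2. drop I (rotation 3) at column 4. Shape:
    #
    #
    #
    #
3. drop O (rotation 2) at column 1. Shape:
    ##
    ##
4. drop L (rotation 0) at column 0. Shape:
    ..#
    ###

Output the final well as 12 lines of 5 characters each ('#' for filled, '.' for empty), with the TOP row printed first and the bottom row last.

Answer: .....
.....
.....
.....
.....
.....
.....
..#.#
###.#
.##.#
.##.#
.####

Derivation:
Drop 1: I rot2 at col 1 lands with bottom-row=0; cleared 0 line(s) (total 0); column heights now [0 1 1 1 1], max=1
Drop 2: I rot3 at col 4 lands with bottom-row=1; cleared 0 line(s) (total 0); column heights now [0 1 1 1 5], max=5
Drop 3: O rot2 at col 1 lands with bottom-row=1; cleared 0 line(s) (total 0); column heights now [0 3 3 1 5], max=5
Drop 4: L rot0 at col 0 lands with bottom-row=3; cleared 0 line(s) (total 0); column heights now [4 4 5 1 5], max=5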